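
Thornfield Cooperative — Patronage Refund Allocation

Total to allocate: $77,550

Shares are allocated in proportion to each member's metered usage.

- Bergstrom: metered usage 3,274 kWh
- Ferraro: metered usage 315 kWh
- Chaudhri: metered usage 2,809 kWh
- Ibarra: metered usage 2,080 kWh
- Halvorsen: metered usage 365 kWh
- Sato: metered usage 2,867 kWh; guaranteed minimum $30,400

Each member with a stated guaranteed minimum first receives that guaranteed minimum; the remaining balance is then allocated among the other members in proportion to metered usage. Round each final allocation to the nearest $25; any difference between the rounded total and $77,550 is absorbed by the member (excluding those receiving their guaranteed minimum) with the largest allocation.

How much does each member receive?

Minimums first: Sato $30,400. Residual $47,150.
Residual split over remaining metered usage 8,843: Bergstrom 17,456.64 → $17,450; Ferraro 1,679.55 → $1,675; Chaudhri 14,977.31 → $14,975; Ibarra 11,090.35 → $11,100; Halvorsen 1,946.14 → $1,950.

Bergstrom: $17,450 | Ferraro: $1,675 | Chaudhri: $14,975 | Ibarra: $11,100 | Halvorsen: $1,950 | Sato: $30,400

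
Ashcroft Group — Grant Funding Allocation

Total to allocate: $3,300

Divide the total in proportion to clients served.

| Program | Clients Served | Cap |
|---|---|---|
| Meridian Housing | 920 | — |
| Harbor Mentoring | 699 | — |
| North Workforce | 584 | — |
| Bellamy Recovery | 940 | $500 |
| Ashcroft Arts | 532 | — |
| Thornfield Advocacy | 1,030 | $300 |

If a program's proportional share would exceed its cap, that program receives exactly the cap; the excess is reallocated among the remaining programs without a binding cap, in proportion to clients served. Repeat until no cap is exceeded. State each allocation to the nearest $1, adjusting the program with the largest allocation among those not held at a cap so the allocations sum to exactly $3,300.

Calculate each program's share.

Meridian Housing: $841 | Harbor Mentoring: $639 | North Workforce: $534 | Bellamy Recovery: $500 | Ashcroft Arts: $486 | Thornfield Advocacy: $300

Total clients served = 4,705.
Pro-rata shares before constraints: Meridian Housing 645.27; Harbor Mentoring 490.27; North Workforce 409.61; Bellamy Recovery 659.30; Ashcroft Arts 373.13; Thornfield Advocacy 722.42.
Capped: Bellamy Recovery ($500), Thornfield Advocacy ($300); residual $2,500 reallocated over remaining clients served 2,735.
Shares after redistribution: Meridian Housing 840.95 → $841; Harbor Mentoring 638.94 → $639; North Workforce 533.82 → $534; Ashcroft Arts 486.29 → $486.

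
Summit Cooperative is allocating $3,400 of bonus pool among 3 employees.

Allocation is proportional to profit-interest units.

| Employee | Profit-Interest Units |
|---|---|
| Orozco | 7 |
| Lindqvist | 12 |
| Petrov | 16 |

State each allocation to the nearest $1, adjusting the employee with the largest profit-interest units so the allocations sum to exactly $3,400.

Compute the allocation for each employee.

Total profit-interest units = 7 + 12 + 16 = 35.
Pro-rata amounts: Orozco 680.00; Lindqvist 1,165.71; Petrov 1,554.29.
At nearest $1: Orozco $680; Lindqvist $1,166; Petrov $1,554. Sum = $3,400.
Rounded total matches; no reconciliation needed.

Orozco: $680 | Lindqvist: $1,166 | Petrov: $1,554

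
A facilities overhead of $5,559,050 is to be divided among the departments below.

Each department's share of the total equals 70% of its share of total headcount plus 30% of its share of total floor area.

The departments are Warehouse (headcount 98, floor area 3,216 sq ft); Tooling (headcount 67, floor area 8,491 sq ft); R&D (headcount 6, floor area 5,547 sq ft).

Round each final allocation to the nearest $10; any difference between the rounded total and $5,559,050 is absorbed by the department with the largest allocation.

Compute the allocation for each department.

Headcount total 171; floor area total 17,254.
Combined weights (70% headcount + 30% floor area): Warehouse 0.4571; Tooling 0.4219; R&D 0.1210.
Raw shares: Warehouse 2,540,969.82; Tooling 2,345,387.30; R&D 672,692.88.
At nearest $10: Warehouse $2,540,970; Tooling $2,345,390; R&D $672,690. Sum = $5,559,050.
Sum already equals the total — no adjustment.

Warehouse: $2,540,970; Tooling: $2,345,390; R&D: $672,690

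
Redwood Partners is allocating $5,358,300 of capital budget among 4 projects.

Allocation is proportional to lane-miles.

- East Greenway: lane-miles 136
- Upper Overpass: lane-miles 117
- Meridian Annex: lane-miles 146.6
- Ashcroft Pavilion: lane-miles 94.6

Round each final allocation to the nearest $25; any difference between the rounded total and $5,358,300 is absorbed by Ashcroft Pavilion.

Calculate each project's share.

Total lane-miles = 494.2.
Raw shares: East Greenway 136/494.2 × $5,358,300 = 1,474,562.53; Upper Overpass 117/494.2 × $5,358,300 = 1,268,557.47; Meridian Annex 146.6/494.2 × $5,358,300 = 1,589,491.66; Ashcroft Pavilion 94.6/494.2 × $5,358,300 = 1,025,688.34.
Rounded to nearest $25: East Greenway $1,474,575; Upper Overpass $1,268,550; Meridian Annex $1,589,500; Ashcroft Pavilion $1,025,700. Sum = $5,358,325.
Difference $5,358,300 − $5,358,325 = −$25 applied to Ashcroft Pavilion: Ashcroft Pavilion becomes $1,025,675.

East Greenway: $1,474,575 · Upper Overpass: $1,268,550 · Meridian Annex: $1,589,500 · Ashcroft Pavilion: $1,025,675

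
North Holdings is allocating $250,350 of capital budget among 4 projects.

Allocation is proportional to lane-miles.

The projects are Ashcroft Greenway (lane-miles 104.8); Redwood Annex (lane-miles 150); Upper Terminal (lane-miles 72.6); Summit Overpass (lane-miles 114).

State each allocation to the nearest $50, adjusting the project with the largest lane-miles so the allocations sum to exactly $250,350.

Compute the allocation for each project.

Ashcroft Greenway: $59,450 | Redwood Annex: $85,050 | Upper Terminal: $41,200 | Summit Overpass: $64,650

Lane-miles total: 104.8 + 150 + 72.6 + 114 = 441.4.
Proportional shares: Ashcroft Greenway 59,439.69; Redwood Annex 85,075.89; Upper Terminal 41,176.73; Summit Overpass 64,657.68.
At nearest $50: Ashcroft Greenway $59,450; Redwood Annex $85,100; Upper Terminal $41,200; Summit Overpass $64,650. Sum = $250,400.
Difference $250,350 − $250,400 = −$50 applied to largest lane-miles (Redwood Annex): Redwood Annex becomes $85,050.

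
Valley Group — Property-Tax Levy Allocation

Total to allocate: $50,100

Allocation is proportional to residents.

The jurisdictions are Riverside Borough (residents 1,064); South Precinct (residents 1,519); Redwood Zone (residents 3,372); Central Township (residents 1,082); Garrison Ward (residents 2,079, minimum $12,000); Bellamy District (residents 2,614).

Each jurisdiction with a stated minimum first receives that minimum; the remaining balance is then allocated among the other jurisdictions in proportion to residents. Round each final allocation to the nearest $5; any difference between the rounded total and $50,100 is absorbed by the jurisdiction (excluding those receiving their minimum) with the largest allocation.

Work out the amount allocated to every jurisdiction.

Minimums first: Garrison Ward $12,000. Residual $38,100.
Residual split over remaining residents 9,651: Riverside Borough 4,200.44 → $4,200; South Precinct 5,996.67 → $5,995; Redwood Zone 13,311.91 → $13,310; Central Township 4,271.50 → $4,270; Bellamy District 10,319.49 → $10,320.
Rounding difference +$5 applied to Redwood Zone → $13,315.

Riverside Borough: $4,200; South Precinct: $5,995; Redwood Zone: $13,315; Central Township: $4,270; Garrison Ward: $12,000; Bellamy District: $10,320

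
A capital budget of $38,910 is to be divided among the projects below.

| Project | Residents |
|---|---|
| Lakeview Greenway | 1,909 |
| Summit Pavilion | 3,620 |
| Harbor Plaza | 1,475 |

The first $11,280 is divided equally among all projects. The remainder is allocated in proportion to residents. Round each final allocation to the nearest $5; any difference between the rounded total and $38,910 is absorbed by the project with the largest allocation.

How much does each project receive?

Lakeview Greenway: $11,290 · Summit Pavilion: $18,040 · Harbor Plaza: $9,580

$11,280 shared equally gives $3,760 per project.
Remainder $27,630 by residents (total 7,004): Lakeview Greenway 7,530.79 → $7,530; Summit Pavilion 14,280.50 → $14,280; Harbor Plaza 5,818.71 → $5,820.
Totals: Lakeview Greenway $3,760 + $7,530 = $11,290; Summit Pavilion $3,760 + $14,280 = $18,040; Harbor Plaza $3,760 + $5,820 = $9,580.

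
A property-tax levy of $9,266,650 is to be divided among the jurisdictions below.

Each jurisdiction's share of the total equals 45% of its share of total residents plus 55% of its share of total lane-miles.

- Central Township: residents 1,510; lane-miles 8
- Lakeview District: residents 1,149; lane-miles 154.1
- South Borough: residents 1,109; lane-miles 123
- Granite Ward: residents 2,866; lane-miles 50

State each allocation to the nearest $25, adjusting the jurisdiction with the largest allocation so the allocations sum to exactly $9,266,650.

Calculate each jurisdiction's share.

Totals — residents 6,634, lane-miles 335.1.
Composite weights (45% residents + 55% lane-miles): Central Township 0.1156; Lakeview District 0.3309; South Borough 0.2771; Granite Ward 0.2765.
Proportional shares: Central Township 1,070,829.06; Lakeview District 3,065,999.99; South Borough 2,567,845.65; Granite Ward 2,561,975.30.
At nearest $25: Central Township $1,070,825; Lakeview District $3,066,000; South Borough $2,567,850; Granite Ward $2,561,975. Sum = $9,266,650.
No rounding difference to absorb.

Central Township: $1,070,825 | Lakeview District: $3,066,000 | South Borough: $2,567,850 | Granite Ward: $2,561,975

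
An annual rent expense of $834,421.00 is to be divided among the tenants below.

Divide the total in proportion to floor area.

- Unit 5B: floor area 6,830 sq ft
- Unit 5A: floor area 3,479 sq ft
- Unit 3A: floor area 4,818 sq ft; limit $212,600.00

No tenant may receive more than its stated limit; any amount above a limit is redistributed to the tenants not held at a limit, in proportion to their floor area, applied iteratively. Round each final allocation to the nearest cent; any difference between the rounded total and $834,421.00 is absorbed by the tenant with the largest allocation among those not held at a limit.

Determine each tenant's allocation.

Floor area total: 15,127.
Unconstrained shares: Unit 5B 376,749.8797; Unit 5A 191,905.2462; Unit 3A 265,765.8741.
Cap binds for Unit 3A ($212,600.00); remaining pool $621,821.00 reallocated over remaining floor area 10,309.
Shares after redistribution: Unit 5B 411,973.7540 → $411,973.75; Unit 5A 209,847.2460 → $209,847.25.

Unit 5B: $411,973.75 · Unit 5A: $209,847.25 · Unit 3A: $212,600.00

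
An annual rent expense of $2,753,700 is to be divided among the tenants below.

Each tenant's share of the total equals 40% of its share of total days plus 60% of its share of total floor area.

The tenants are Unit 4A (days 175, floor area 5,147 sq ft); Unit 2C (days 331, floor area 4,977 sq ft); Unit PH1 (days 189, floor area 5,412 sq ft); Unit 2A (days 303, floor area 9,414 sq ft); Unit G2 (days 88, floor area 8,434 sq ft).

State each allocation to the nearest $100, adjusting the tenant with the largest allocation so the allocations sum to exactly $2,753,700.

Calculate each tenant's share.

Unit 4A: $432,200; Unit 2C: $582,000; Unit PH1: $459,500; Unit 2A: $773,300; Unit G2: $506,700

Days total 1,086; floor area total 33,384.
Blended shares (40% days + 60% floor area): Unit 4A 0.1570; Unit 2C 0.2114; Unit PH1 0.1669; Unit 2A 0.2808; Unit G2 0.1840.
Proportional shares: Unit 4A 432,226.57; Unit 2C 582,036.69; Unit PH1 459,541.34; Unit 2A 773,230.79; Unit G2 506,664.61.
After rounding ($100): Unit 4A $432,200; Unit 2C $582,000; Unit PH1 $459,500; Unit 2A $773,200; Unit G2 $506,700. Sum = $2,753,600.
Difference $2,753,700 − $2,753,600 = +$100 applied to largest allocation (Unit 2A): Unit 2A becomes $773,300.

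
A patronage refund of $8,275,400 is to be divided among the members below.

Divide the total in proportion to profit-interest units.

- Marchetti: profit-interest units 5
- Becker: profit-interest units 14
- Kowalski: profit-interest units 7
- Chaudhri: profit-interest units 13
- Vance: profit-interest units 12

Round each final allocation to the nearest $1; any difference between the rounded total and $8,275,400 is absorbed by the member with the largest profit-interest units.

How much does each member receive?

Marchetti: $811,314; Becker: $2,271,678; Kowalski: $1,135,839; Chaudhri: $2,109,416; Vance: $1,947,153

Profit-interest units total: 5 + 14 + 7 + 13 + 12 = 51.
Proportional shares: Marchetti 811,313.73; Becker 2,271,678.43; Kowalski 1,135,839.22; Chaudhri 2,109,415.69; Vance 1,947,152.94.
After rounding ($1): Marchetti $811,314; Becker $2,271,678; Kowalski $1,135,839; Chaudhri $2,109,416; Vance $1,947,153. Sum = $8,275,400.
Sum already equals the total — no adjustment.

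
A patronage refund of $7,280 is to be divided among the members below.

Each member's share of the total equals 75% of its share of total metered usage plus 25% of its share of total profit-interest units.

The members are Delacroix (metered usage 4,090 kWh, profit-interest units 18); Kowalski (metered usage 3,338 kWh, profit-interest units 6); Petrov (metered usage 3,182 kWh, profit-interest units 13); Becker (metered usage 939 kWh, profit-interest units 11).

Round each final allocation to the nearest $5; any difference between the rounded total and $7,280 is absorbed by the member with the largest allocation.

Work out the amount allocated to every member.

Delacroix: $2,620 | Kowalski: $1,805 | Petrov: $1,995 | Becker: $860

Metered usage total 11,549; profit-interest units total 48.
Combined weights (75% metered usage + 25% profit-interest units): Delacroix 0.3594; Kowalski 0.2480; Petrov 0.2743; Becker 0.1183.
Unrounded shares: Delacroix 2,616.12; Kowalski 1,805.60; Petrov 1,997.27; Becker 861.01.
After rounding ($5): Delacroix $2,615; Kowalski $1,805; Petrov $1,995; Becker $860. Sum = $7,275.
Difference $7,280 − $7,275 = +$5 applied to largest allocation (Delacroix): Delacroix becomes $2,620.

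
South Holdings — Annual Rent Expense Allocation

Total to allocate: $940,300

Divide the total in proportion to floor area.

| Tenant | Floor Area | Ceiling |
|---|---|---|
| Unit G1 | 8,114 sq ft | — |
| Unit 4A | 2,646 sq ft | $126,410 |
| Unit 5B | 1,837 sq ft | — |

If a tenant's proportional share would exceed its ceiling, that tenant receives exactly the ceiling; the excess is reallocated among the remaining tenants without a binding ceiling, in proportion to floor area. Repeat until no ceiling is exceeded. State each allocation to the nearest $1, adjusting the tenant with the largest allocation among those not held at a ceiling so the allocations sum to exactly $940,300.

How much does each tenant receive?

Sum of floor area: 12,597.
Proportional shares (ignoring caps): Unit G1 605,667.56; Unit 4A 197,510.03; Unit 5B 137,122.42.
Capped: Unit 4A ($126,410); remaining pool $813,890 reallocated over remaining floor area 9,951.
Redistributed shares: Unit G1 663,642.19 → $663,642; Unit 5B 150,247.81 → $150,248.

Unit G1: $663,642; Unit 4A: $126,410; Unit 5B: $150,248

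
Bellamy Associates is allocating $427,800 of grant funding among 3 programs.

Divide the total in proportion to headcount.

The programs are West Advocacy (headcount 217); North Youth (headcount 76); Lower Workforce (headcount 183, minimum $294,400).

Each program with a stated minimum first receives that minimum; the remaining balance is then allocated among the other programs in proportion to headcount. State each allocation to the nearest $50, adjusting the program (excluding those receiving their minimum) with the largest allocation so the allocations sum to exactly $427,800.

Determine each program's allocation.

West Advocacy: $98,800 · North Youth: $34,600 · Lower Workforce: $294,400

Fund the minimums — Lower Workforce $294,400. Balance $133,400.
Balance split over remaining headcount 293: West Advocacy 98,797.95 → $98,800; North Youth 34,602.05 → $34,600.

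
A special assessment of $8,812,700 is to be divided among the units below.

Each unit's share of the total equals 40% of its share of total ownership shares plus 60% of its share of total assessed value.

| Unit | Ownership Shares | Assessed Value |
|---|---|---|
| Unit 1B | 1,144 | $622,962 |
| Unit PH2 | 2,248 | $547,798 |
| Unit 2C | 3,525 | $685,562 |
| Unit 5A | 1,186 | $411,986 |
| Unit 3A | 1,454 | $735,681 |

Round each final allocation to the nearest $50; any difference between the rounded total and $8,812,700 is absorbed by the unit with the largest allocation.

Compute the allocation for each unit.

Unit 1B: $1,518,500 · Unit PH2: $1,793,400 · Unit 2C: $2,506,900 · Unit 5A: $1,162,650 · Unit 3A: $1,831,250

Totals — ownership shares 9,557, assessed value 3,003,989.
Composite weights (40% ownership shares + 60% assessed value): Unit 1B 0.1723; Unit PH2 0.2035; Unit 2C 0.2845; Unit 5A 0.1319; Unit 3A 0.2078.
Proportional shares: Unit 1B 1,518,499.49; Unit PH2 1,793,404.00; Unit 2C 2,506,914.98; Unit 5A 1,162,631.25; Unit 3A 1,831,250.28.
At nearest $50: Unit 1B $1,518,500; Unit PH2 $1,793,400; Unit 2C $2,506,900; Unit 5A $1,162,650; Unit 3A $1,831,250. Sum = $8,812,700.
Sum already equals the total — no adjustment.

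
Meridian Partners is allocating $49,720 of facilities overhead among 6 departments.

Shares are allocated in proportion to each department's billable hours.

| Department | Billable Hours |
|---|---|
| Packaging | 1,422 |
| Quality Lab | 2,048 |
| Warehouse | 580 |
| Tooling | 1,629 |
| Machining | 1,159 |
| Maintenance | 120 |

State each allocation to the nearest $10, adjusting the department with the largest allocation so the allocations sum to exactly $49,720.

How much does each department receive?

Billable hours total: 6,958.
Pro-rata amounts: Packaging 1,422/6,958 × $49,720 = 10,161.23; Quality Lab 2,048/6,958 × $49,720 = 14,634.46; Warehouse 580/6,958 × $49,720 = 4,144.52; Tooling 1,629/6,958 × $49,720 = 11,640.40; Machining 1,159/6,958 × $49,720 = 8,281.90; Maintenance 120/6,958 × $49,720 = 857.49.
After rounding ($10): Packaging $10,160; Quality Lab $14,630; Warehouse $4,140; Tooling $11,640; Machining $8,280; Maintenance $860. Sum = $49,710.
Difference $49,720 − $49,710 = +$10 applied to largest allocation (Quality Lab): Quality Lab becomes $14,640.

Packaging: $10,160 · Quality Lab: $14,640 · Warehouse: $4,140 · Tooling: $11,640 · Machining: $8,280 · Maintenance: $860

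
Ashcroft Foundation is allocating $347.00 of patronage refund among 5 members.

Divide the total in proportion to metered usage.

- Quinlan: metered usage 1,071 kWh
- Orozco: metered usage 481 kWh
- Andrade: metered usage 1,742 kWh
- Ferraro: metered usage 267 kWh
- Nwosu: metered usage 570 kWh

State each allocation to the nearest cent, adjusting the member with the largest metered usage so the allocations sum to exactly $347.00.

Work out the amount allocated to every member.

Quinlan: $89.96; Orozco: $40.40; Andrade: $146.33; Ferraro: $22.43; Nwosu: $47.88

Combined metered usage = 1,071 + 481 + 1,742 + 267 + 570 = 4,131.
Pro-rata amounts: Quinlan 89.9630; Orozco 40.4035; Andrade 146.3263; Ferraro 22.4277; Nwosu 47.8794.
Rounded to nearest cent: Quinlan $89.96; Orozco $40.40; Andrade $146.33; Ferraro $22.43; Nwosu $47.88. Sum = $347.00.
No rounding difference to absorb.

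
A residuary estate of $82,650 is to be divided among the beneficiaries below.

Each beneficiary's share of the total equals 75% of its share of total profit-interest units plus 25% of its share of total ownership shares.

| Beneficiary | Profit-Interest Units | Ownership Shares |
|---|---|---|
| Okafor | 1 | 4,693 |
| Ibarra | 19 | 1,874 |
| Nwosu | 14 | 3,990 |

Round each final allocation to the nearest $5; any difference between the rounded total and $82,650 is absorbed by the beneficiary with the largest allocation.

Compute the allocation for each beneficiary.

Totals — profit-interest units 34, ownership shares 10,557.
Blended shares (75% profit-interest units + 25% ownership shares): Okafor 0.1332; Ibarra 0.4635; Nwosu 0.4033.
Raw shares: Okafor 11,008.45; Ibarra 38,307.93; Nwosu 33,333.62.
After rounding ($5): Okafor $11,010; Ibarra $38,310; Nwosu $33,335. Sum = $82,655.
Difference $82,650 − $82,655 = −$5 applied to largest allocation (Ibarra): Ibarra becomes $38,305.

Okafor: $11,010 · Ibarra: $38,305 · Nwosu: $33,335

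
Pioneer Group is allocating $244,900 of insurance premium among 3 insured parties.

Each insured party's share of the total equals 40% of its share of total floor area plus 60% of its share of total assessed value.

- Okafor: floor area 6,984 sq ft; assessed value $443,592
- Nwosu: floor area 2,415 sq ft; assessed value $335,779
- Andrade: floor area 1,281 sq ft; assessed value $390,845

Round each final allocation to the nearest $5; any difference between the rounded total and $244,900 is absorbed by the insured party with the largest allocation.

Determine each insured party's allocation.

Floor area total 10,680; assessed value total 1,170,216.
Combined weights (40% floor area + 60% assessed value): Okafor 0.4890; Nwosu 0.2626; Andrade 0.2484.
Proportional shares: Okafor 119,759.56; Nwosu 64,313.68; Andrade 60,826.76.
At nearest $5: Okafor $119,760; Nwosu $64,315; Andrade $60,825. Sum = $244,900.
Rounded total matches; no reconciliation needed.

Okafor: $119,760; Nwosu: $64,315; Andrade: $60,825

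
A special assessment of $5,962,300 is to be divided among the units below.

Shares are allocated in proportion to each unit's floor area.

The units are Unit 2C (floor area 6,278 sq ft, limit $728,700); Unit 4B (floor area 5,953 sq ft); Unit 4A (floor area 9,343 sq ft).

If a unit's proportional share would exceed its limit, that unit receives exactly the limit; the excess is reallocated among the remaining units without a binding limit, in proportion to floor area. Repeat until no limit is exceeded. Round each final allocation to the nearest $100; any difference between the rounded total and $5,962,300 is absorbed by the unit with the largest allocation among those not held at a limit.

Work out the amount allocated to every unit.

Unit 2C: $728,700 · Unit 4B: $2,036,800 · Unit 4A: $3,196,800

Combined floor area = 21,574.
Unconstrained shares: Unit 2C 1,735,019.90; Unit 4B 1,645,201.26; Unit 4A 2,582,078.84.
Cap binds for Unit 2C ($728,700); residual $5,233,600 reallocated over remaining floor area 15,296.
Remaining shares: Unit 4B 2,036,847.59 → $2,036,800; Unit 4A 3,196,752.41 → $3,196,800.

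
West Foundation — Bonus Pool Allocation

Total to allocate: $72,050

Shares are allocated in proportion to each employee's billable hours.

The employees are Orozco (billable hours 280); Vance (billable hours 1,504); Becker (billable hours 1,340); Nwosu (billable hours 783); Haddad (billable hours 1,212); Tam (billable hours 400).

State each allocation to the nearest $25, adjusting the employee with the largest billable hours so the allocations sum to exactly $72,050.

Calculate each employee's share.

Sum of billable hours: 280 + 1,504 + 1,340 + 783 + 1,212 + 400 = 5,519.
Pro-rata amounts: Orozco 3,655.37; Vance 19,634.57; Becker 17,493.57; Nwosu 10,221.99; Haddad 15,822.54; Tam 5,221.96.
Rounded to nearest $25: Orozco $3,650; Vance $19,625; Becker $17,500; Nwosu $10,225; Haddad $15,825; Tam $5,225. Sum = $72,050.
Rounded total matches; no reconciliation needed.

Orozco: $3,650 | Vance: $19,625 | Becker: $17,500 | Nwosu: $10,225 | Haddad: $15,825 | Tam: $5,225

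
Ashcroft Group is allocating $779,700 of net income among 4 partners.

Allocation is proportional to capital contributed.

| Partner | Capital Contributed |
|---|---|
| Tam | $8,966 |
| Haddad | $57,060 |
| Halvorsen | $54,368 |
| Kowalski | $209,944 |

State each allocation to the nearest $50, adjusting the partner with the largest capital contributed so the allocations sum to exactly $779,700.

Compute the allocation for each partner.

Total capital contributed = 8,966 + 57,060 + 54,368 + 209,944 = 330,338.
Proportional shares: Tam 21,162.54; Haddad 134,679.27; Halvorsen 128,325.32; Kowalski 495,532.87.
At nearest $50: Tam $21,150; Haddad $134,700; Halvorsen $128,350; Kowalski $495,550. Sum = $779,750.
Difference $779,700 − $779,750 = −$50 applied to largest capital contributed (Kowalski): Kowalski becomes $495,500.

Tam: $21,150; Haddad: $134,700; Halvorsen: $128,350; Kowalski: $495,500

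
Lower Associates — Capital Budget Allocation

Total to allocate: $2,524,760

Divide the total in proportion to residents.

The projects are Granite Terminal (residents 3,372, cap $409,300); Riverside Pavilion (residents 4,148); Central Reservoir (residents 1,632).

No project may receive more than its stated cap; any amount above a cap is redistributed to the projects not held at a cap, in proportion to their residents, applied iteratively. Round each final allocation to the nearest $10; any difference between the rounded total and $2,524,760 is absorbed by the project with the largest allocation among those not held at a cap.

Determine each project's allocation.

Granite Terminal: $409,300 | Riverside Pavilion: $1,518,150 | Central Reservoir: $597,310

Combined residents = 9,152.
Pro-rata shares before constraints: Granite Terminal 930,232.81; Riverside Pavilion 1,144,307.74; Central Reservoir 450,219.44.
Held at cap: Granite Terminal ($409,300); balance $2,115,460 reallocated over remaining residents 5,780.
Remaining shares: Riverside Pavilion 1,518,153.65 → $1,518,150; Central Reservoir 597,306.35 → $597,310.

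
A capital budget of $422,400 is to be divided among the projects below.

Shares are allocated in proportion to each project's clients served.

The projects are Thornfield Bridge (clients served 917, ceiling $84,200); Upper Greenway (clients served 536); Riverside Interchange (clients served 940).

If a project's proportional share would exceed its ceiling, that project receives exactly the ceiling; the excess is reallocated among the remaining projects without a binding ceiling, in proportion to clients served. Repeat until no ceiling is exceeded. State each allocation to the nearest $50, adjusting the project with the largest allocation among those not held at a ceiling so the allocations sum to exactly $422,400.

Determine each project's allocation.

Sum of clients served: 2,393.
Unconstrained shares: Thornfield Bridge 161,864.10; Upper Greenway 94,611.95; Riverside Interchange 165,923.94.
Capped: Thornfield Bridge ($84,200); remaining pool $338,200 reallocated over remaining clients served 1,476.
Remaining shares: Upper Greenway 122,815.18 → $122,800; Riverside Interchange 215,384.82 → $215,400.

Thornfield Bridge: $84,200 · Upper Greenway: $122,800 · Riverside Interchange: $215,400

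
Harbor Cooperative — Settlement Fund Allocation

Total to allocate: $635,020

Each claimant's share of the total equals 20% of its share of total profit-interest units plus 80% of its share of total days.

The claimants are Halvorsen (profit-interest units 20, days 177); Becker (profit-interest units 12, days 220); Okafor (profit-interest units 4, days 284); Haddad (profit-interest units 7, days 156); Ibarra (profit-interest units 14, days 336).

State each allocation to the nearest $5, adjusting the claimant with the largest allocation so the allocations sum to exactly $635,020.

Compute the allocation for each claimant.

Totals — profit-interest units 57, days 1,173.
Blended shares (20% profit-interest units + 80% days): Halvorsen 0.1909; Becker 0.1921; Okafor 0.2077; Haddad 0.1310; Ibarra 0.2783.
Unrounded shares: Halvorsen 121,219.95; Becker 122,017.75; Okafor 131,910.47; Haddad 83,159.21; Ibarra 176,712.61.
At nearest $5: Halvorsen $121,220; Becker $122,020; Okafor $131,910; Haddad $83,160; Ibarra $176,715. Sum = $635,025.
Difference $635,020 − $635,025 = −$5 applied to largest allocation (Ibarra): Ibarra becomes $176,710.

Halvorsen: $121,220 · Becker: $122,020 · Okafor: $131,910 · Haddad: $83,160 · Ibarra: $176,710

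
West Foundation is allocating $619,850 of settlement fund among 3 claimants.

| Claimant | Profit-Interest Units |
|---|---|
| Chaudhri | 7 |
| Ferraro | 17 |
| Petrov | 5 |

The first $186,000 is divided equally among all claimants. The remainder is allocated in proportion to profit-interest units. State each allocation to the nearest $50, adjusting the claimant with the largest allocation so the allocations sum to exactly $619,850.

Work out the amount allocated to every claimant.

$186,000 shared equally gives $62,000 per claimant.
Remainder $433,850 by profit-interest units (total 29): Chaudhri 104,722.41 → $104,700; Ferraro 254,325.86 → $254,350; Petrov 74,801.72 → $74,800.
Totals: Chaudhri $62,000 + $104,700 = $166,700; Ferraro $62,000 + $254,350 = $316,350; Petrov $62,000 + $74,800 = $136,800.

Chaudhri: $166,700; Ferraro: $316,350; Petrov: $136,800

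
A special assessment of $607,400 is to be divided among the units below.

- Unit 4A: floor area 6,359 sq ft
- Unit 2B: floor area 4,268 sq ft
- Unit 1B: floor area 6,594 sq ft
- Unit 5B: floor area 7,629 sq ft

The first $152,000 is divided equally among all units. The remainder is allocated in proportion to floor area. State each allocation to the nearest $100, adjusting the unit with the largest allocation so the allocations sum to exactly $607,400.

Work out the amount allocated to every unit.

First tranche $152,000 split equally: $38,000 each.
Remainder $455,400 by floor area (total 24,850): Unit 4A 116,534.75 → $116,500; Unit 2B 78,215.18 → $78,200; Unit 1B 120,841.35 → $120,800; Unit 5B 139,808.72 → $139,800.
Rounding difference +$100 on remainder applied to Unit 5B.
Totals: Unit 4A $38,000 + $116,500 = $154,500; Unit 2B $38,000 + $78,200 = $116,200; Unit 1B $38,000 + $120,800 = $158,800; Unit 5B $38,000 + $139,900 = $177,900.

Unit 4A: $154,500 | Unit 2B: $116,200 | Unit 1B: $158,800 | Unit 5B: $177,900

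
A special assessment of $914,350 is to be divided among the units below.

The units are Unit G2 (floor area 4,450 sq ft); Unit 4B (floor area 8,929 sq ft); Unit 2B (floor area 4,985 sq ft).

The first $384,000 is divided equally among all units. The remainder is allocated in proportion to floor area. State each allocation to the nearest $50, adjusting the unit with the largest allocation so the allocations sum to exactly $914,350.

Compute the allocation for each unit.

Unit G2: $256,500 · Unit 4B: $385,900 · Unit 2B: $271,950

$384,000 shared equally gives $128,000 per unit.
Remainder $530,350 by floor area (total 18,364): Unit G2 128,515.44 → $128,500; Unit 4B 257,868.39 → $257,850; Unit 2B 143,966.17 → $143,950.
Rounding difference +$50 on remainder applied to Unit 4B.
Totals: Unit G2 $128,000 + $128,500 = $256,500; Unit 4B $128,000 + $257,900 = $385,900; Unit 2B $128,000 + $143,950 = $271,950.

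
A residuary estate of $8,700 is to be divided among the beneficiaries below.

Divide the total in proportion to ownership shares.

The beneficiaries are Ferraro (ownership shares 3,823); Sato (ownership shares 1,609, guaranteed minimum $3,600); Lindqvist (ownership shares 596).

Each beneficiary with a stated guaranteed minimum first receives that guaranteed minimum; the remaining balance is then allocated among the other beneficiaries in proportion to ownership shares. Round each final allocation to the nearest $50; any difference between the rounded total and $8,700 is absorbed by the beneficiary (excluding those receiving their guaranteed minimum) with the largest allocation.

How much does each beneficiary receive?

Fund the minimums — Sato $3,600. Residual $5,100.
Residual split over remaining ownership shares 4,419: Ferraro 4,412.15 → $4,400; Lindqvist 687.85 → $700.

Ferraro: $4,400; Sato: $3,600; Lindqvist: $700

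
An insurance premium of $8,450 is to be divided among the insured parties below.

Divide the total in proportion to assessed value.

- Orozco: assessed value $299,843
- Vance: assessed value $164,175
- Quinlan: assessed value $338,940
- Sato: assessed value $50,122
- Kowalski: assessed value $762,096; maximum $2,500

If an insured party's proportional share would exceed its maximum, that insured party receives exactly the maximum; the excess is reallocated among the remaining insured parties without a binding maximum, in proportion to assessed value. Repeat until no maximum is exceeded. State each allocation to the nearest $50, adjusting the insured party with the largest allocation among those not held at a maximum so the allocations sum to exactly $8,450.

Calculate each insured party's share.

Sum of assessed value: 1,615,176.
Pro-rata shares before constraints: Orozco 1,568.67; Vance 858.90; Quinlan 1,773.21; Sato 262.22; Kowalski 3,987.00.
Held at cap: Kowalski ($2,500); balance $5,950 reallocated over remaining assessed value 853,080.
Remaining shares: Orozco 2,091.32 → $2,100; Vance 1,145.08 → $1,150; Quinlan 2,364.01 → $2,350; Sato 349.59 → $350.

Orozco: $2,100 · Vance: $1,150 · Quinlan: $2,350 · Sato: $350 · Kowalski: $2,500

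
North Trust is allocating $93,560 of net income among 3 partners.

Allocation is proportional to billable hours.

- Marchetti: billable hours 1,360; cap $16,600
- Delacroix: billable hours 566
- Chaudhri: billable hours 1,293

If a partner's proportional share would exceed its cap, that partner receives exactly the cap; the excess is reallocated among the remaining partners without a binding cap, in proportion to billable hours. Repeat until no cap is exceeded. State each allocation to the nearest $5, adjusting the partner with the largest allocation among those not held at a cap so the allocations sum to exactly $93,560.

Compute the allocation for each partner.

Marchetti: $16,600 · Delacroix: $23,430 · Chaudhri: $53,530

Billable hours total: 3,219.
Proportional shares (ignoring caps): Marchetti 39,528.30; Delacroix 16,450.75; Chaudhri 37,580.95.
Held at cap: Marchetti ($16,600); balance $76,960 reallocated over remaining billable hours 1,859.
Remaining shares: Delacroix 23,431.61 → $23,430; Chaudhri 53,528.39 → $53,530.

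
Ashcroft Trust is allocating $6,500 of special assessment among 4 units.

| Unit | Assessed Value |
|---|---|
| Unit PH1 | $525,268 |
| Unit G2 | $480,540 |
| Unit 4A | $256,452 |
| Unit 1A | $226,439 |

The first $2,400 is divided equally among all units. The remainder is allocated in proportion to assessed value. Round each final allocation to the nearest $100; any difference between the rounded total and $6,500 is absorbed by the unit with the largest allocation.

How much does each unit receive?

Unit PH1: $2,100 | Unit G2: $1,900 | Unit 4A: $1,300 | Unit 1A: $1,200

$2,400 shared equally gives $600 per unit.
Remainder $4,100 by assessed value (total 1,488,699): Unit PH1 1,446.63 → $1,400; Unit G2 1,323.45 → $1,300; Unit 4A 706.29 → $700; Unit 1A 623.63 → $600.
Rounding difference +$100 on remainder applied to Unit PH1.
Totals: Unit PH1 $600 + $1,500 = $2,100; Unit G2 $600 + $1,300 = $1,900; Unit 4A $600 + $700 = $1,300; Unit 1A $600 + $600 = $1,200.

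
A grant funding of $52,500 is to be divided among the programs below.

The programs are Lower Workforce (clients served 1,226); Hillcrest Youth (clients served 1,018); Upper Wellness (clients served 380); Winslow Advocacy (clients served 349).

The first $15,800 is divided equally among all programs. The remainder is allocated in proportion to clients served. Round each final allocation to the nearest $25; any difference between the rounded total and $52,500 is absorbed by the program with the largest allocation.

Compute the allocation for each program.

Lower Workforce: $19,075 | Hillcrest Youth: $16,525 | Upper Wellness: $8,650 | Winslow Advocacy: $8,250

$15,800 shared equally gives $3,950 per program.
Remainder $36,700 by clients served (total 2,973): Lower Workforce 15,134.28 → $15,125; Hillcrest Youth 12,566.63 → $12,575; Upper Wellness 4,690.88 → $4,700; Winslow Advocacy 4,308.21 → $4,300.
Totals: Lower Workforce $3,950 + $15,125 = $19,075; Hillcrest Youth $3,950 + $12,575 = $16,525; Upper Wellness $3,950 + $4,700 = $8,650; Winslow Advocacy $3,950 + $4,300 = $8,250.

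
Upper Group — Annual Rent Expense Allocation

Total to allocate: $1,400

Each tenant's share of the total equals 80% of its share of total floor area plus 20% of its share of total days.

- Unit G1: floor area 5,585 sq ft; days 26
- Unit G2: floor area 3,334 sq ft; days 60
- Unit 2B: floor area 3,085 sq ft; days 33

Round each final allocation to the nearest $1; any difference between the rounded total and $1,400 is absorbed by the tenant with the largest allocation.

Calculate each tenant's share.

Unit G1: $583 · Unit G2: $452 · Unit 2B: $365

Floor area total 12,004; days total 119.
Composite weights (80% floor area + 20% days): Unit G1 0.4159; Unit G2 0.3230; Unit 2B 0.2611.
Raw shares: Unit G1 582.27; Unit G2 452.25; Unit 2B 365.48.
After rounding ($1): Unit G1 $582; Unit G2 $452; Unit 2B $365. Sum = $1,399.
Difference $1,400 − $1,399 = +$1 applied to largest allocation (Unit G1): Unit G1 becomes $583.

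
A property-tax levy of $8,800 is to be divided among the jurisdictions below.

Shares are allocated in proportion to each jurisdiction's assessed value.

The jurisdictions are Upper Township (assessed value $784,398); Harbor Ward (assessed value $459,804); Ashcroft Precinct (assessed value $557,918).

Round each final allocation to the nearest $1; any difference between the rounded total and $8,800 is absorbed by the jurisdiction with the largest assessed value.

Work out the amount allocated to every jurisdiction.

Combined assessed value = 1,802,120.
Unrounded shares: Upper Township 784,398/1,802,120 × $8,800 = 3,830.32; Harbor Ward 459,804/1,802,120 × $8,800 = 2,245.29; Ashcroft Precinct 557,918/1,802,120 × $8,800 = 2,724.39.
After rounding ($1): Upper Township $3,830; Harbor Ward $2,245; Ashcroft Precinct $2,724. Sum = $8,799.
Difference $8,800 − $8,799 = +$1 applied to largest assessed value (Upper Township): Upper Township becomes $3,831.

Upper Township: $3,831 | Harbor Ward: $2,245 | Ashcroft Precinct: $2,724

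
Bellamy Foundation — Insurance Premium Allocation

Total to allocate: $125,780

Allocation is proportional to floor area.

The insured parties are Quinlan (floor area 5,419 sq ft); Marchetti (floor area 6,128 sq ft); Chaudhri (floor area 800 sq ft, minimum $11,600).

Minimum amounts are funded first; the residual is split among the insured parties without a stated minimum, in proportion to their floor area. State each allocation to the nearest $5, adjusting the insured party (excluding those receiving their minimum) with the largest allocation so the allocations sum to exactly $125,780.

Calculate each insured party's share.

Guaranteed amounts: Chaudhri $11,600. Remaining pool $114,180.
Remaining pool split over remaining floor area 11,547: Quinlan 53,584.60 → $53,585; Marchetti 60,595.40 → $60,595.

Quinlan: $53,585 | Marchetti: $60,595 | Chaudhri: $11,600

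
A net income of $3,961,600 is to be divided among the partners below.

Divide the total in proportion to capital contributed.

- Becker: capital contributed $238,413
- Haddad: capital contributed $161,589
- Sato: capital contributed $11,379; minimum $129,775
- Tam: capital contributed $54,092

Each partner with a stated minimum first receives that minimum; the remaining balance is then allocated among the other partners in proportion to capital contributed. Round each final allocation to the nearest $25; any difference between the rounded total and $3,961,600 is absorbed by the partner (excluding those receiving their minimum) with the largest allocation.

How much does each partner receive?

Becker: $2,011,825 · Haddad: $1,363,550 · Sato: $129,775 · Tam: $456,450

Guaranteed amounts: Sato $129,775. Remaining pool $3,831,825.
Remaining pool split over remaining capital contributed 454,094: Becker 2,011,823.31 → $2,011,825; Haddad 1,363,551.97 → $1,363,550; Tam 456,449.72 → $456,450.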